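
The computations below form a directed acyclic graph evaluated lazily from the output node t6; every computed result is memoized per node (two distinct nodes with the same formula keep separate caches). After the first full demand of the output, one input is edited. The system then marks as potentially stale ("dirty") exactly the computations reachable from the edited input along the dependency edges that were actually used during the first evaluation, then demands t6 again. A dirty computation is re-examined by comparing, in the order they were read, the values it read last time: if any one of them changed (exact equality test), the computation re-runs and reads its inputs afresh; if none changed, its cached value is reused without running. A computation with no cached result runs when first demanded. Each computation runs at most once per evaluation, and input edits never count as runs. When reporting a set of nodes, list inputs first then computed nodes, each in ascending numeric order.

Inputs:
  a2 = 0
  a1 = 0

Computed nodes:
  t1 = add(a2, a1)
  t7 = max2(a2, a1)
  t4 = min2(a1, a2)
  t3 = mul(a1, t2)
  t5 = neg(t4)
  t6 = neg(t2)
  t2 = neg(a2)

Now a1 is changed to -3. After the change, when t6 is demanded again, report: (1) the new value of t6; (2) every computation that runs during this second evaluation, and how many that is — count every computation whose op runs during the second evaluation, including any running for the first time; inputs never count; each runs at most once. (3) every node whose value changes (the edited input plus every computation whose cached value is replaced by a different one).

Demanding t6 again yields 0.
0 computations run: none.
The nodes whose values change: a1.
Note the shortcut — a1 feeds only undemanded nodes, so no recomputation happens.

First demand of the output computes:
  t2 = neg(0) = 0
  t6 = neg(0) = 0

After the edit, cleaning proceeds:
  a1 only reaches undemanded nodes; the second demand re-runs nothing.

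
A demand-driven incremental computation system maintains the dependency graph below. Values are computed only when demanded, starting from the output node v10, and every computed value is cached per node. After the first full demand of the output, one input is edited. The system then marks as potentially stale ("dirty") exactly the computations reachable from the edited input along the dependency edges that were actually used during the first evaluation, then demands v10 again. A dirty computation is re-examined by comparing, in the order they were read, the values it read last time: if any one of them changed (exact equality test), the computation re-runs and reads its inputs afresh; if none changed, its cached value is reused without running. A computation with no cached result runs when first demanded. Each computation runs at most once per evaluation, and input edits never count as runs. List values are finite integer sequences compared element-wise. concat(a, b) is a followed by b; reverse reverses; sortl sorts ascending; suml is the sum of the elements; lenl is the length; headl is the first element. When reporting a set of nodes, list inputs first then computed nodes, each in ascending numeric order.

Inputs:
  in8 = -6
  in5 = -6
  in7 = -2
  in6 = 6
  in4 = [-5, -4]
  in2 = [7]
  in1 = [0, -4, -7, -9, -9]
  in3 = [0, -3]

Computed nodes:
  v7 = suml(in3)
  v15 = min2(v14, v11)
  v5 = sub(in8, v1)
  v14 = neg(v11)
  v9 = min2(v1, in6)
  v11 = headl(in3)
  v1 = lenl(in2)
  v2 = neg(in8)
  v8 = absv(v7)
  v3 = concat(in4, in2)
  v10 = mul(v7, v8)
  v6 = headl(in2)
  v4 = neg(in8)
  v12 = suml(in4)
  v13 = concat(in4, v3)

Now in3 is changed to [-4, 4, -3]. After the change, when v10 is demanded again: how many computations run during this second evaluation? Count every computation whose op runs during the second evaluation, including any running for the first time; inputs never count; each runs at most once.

Computations that run: v7 — 1 in total.
Key observation: the change is absorbed at v7 — it re-runs but produces the same value, and the output's value is unchanged.

First evaluation (everything demanded from the output):
  v7 = suml([0, -3]) = -3
  v8 = absv(-3) = 3
  v10 = mul(-3, 3) = -9

Propagation after the edit:
  v7: runs — in3 [0, -3]->[-4, 4, -3]; result -3 (same value as before).
  v8: checked — values it read are unchanged (v7 unchanged); reused cached 3 without running.
  v10: checked — values it read are unchanged (v7 unchanged, v8 unchanged); reused cached -9 without running.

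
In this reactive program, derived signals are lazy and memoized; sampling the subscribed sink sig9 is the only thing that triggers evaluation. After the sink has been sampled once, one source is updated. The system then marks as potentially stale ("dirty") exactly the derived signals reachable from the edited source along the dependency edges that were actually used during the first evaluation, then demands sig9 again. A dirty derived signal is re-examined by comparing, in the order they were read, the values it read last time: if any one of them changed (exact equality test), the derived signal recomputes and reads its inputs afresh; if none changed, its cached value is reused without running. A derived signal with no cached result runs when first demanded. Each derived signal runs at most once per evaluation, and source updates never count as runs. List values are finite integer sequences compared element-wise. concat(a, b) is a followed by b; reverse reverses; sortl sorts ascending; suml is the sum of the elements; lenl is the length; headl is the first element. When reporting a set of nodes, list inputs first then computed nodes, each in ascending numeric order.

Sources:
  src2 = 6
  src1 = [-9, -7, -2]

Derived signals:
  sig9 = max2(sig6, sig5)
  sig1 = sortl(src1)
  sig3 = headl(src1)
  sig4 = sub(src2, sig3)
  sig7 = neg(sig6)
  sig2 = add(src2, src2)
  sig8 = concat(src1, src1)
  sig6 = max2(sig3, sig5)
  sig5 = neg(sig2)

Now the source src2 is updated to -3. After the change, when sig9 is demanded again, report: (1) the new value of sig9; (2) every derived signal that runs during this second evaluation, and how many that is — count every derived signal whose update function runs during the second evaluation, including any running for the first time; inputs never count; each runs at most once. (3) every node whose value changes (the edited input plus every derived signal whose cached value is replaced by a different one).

First demand of the output computes:
  sig2 = add(6, 6) = 12
  sig3 = headl([-9, -7, -2]) = -9
  sig5 = neg(12) = -12
  sig6 = max2(-9, -12) = -9
  sig9 = max2(-9, -12) = -9

After the edit, cleaning proceeds:
  sig2: a read changed (src2 6->-3; src2 6->-3) — executes, giving -6.
  sig5: a read changed (sig2 12->-6) — executes, giving 6.
  sig6: a read changed (sig5 -12->6) — executes, giving 6.
  sig9: a read changed (sig6 -9->6; sig5 -12->6) — executes, giving 6.

Demanding sig9 again yields 6.
4 derived signals run: sig2, sig5, sig6, sig9.
The nodes whose values change: src2, sig2, sig5, sig6, sig9.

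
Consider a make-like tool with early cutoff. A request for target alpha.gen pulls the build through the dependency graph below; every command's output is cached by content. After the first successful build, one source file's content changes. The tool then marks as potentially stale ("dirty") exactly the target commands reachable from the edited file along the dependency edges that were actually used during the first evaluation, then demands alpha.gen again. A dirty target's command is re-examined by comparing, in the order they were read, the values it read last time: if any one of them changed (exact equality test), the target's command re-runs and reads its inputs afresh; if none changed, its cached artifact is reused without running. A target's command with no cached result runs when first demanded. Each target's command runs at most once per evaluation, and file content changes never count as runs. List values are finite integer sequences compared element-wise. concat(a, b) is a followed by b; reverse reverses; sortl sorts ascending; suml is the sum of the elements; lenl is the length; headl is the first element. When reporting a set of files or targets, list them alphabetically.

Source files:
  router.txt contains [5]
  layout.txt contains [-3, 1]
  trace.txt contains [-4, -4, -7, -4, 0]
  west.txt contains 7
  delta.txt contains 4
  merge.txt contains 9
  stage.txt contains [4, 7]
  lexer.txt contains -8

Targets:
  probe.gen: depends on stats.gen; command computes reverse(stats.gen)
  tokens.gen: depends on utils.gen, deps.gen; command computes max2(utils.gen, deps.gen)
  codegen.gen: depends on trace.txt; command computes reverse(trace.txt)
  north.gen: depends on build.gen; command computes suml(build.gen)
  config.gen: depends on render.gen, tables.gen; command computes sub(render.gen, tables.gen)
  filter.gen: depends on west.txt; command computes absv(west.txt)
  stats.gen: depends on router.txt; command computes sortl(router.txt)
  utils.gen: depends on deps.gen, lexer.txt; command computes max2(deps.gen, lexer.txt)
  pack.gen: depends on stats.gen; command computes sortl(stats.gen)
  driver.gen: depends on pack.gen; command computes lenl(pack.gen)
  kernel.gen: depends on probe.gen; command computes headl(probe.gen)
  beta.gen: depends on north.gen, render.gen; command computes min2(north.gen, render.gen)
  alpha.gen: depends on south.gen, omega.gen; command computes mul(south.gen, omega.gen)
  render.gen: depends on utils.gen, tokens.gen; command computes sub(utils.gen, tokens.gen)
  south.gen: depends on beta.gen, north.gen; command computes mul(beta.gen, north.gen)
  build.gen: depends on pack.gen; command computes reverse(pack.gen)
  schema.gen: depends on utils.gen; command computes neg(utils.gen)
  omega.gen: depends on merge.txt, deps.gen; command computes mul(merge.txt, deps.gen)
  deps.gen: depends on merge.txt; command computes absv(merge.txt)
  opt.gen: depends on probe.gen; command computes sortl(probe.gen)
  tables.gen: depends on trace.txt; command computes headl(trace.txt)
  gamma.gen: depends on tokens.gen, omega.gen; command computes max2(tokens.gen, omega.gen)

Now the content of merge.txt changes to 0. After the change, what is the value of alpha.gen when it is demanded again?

Demanding alpha.gen again yields 0.
Note where the cutoff bites: beta.gen is checked, finds nothing changed, and keeps its cache.

First demand of the output computes:
  deps.gen = absv(9) = 9
  omega.gen = mul(9, 9) = 81
  stats.gen = sortl([5]) = [5]
  pack.gen = sortl([5]) = [5]
  build.gen = reverse([5]) = [5]
  north.gen = suml([5]) = 5
  utils.gen = max2(9, -8) = 9
  tokens.gen = max2(9, 9) = 9
  render.gen = sub(9, 9) = 0
  beta.gen = min2(5, 0) = 0
  south.gen = mul(0, 5) = 0
  alpha.gen = mul(0, 81) = 0

After the edit, cleaning proceeds:
  deps.gen: a read changed (merge.txt 9->0) — executes, giving 0.
  omega.gen: a read changed (merge.txt 9->0; deps.gen 9->0) — executes, giving 0.
  utils.gen: a read changed (deps.gen 9->0) — executes, giving 0.
  tokens.gen: a read changed (utils.gen 9->0; deps.gen 9->0) — executes, giving 0.
  render.gen: a read changed (utils.gen 9->0; tokens.gen 9->0) — executes, giving 0 — identical to its old value.
  beta.gen: dirty, but its reads are unchanged (north.gen unchanged, render.gen unchanged); cached 0 stands.
  south.gen: dirty, but its reads are unchanged (beta.gen unchanged, north.gen unchanged); cached 0 stands.
  alpha.gen: a read changed (omega.gen 81->0) — executes, giving 0 — identical to its old value.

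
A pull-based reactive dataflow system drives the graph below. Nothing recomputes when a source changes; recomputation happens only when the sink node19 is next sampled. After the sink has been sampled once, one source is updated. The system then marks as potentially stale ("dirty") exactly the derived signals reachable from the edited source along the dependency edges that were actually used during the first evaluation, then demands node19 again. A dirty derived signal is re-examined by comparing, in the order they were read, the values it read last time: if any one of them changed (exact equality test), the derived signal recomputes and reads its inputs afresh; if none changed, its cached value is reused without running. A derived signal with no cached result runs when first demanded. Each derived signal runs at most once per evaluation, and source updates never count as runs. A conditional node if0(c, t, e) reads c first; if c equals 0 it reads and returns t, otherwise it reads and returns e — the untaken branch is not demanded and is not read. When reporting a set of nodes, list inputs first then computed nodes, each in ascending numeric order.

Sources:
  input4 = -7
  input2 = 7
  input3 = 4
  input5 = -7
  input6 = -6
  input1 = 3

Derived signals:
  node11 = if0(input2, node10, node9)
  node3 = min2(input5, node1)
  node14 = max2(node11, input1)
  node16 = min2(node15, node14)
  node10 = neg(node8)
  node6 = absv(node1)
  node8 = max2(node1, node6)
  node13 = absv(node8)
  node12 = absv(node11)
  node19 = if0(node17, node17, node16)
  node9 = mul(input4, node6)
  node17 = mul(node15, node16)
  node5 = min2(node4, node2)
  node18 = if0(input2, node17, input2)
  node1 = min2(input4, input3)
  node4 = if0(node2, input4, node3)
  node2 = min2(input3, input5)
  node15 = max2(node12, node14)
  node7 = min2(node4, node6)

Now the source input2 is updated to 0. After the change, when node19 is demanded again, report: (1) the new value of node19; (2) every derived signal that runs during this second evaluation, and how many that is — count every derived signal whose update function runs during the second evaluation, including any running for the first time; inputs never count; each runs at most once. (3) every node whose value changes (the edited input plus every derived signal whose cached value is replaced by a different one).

New value of node19: 3.
Derived signals that run: node8, node10, node11, node12, node14, node15, node16, node17, node19 — 9 in total.
Values that change: input2, node11, node12, node15, node17.
Key observation: a condition flipped, so demand reaches new nodes — node8, node10 run for the first time.

First evaluation (everything demanded from the output):
  node1 = min2(-7, 4) = -7
  node6 = absv(-7) = 7
  node9 = mul(-7, 7) = -49
  node11 = if0(input2=7 -> else branch node9) = -49
  node12 = absv(-49) = 49
  node14 = max2(-49, 3) = 3
  node15 = max2(49, 3) = 49
  node16 = min2(49, 3) = 3
  node17 = mul(49, 3) = 147
  node19 = if0(node17=147 -> else branch node16) = 3

Propagation after the edit:
  node8: demanded for the first time — runs, produces 7.
  node10: demanded for the first time — runs, produces -7.
  node11: runs — input2 7->0; result -7.
  node12: runs — node11 -49->-7; result 7.
  node14: runs — node11 -49->-7; result 3 (same value as before).
  node15: runs — node12 49->7; result 7.
  node16: runs — node15 49->7; result 3 (same value as before).
  node17: runs — node15 49->7; result 21.
  node19: runs — node17 147->21; result 3 (same value as before).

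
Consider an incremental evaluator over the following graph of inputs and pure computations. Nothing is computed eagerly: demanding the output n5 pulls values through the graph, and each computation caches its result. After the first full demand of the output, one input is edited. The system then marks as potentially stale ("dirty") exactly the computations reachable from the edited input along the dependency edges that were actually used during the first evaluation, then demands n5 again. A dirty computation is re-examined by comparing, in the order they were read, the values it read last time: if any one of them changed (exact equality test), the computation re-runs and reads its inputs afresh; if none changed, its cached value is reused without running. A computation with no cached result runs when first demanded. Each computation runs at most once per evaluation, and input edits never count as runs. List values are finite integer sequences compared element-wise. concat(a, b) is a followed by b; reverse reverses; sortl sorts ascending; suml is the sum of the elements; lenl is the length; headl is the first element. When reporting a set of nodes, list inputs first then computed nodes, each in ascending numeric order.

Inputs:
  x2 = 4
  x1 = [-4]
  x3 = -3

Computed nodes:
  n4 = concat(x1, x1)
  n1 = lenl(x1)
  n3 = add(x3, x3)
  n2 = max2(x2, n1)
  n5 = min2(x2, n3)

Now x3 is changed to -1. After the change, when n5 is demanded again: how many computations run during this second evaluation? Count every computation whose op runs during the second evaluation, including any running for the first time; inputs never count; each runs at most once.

Initial pass — values computed on the first demand:
  n3 = add(-3, -3) = -6
  n5 = min2(4, -6) = -6

Second demand — change propagation:
  n3: re-runs because x3 -3->-1; x3 -3->-1; new result -2.
  n5: re-runs because n3 -6->-2; new result -2.

Run set: n3, n5 (2 run).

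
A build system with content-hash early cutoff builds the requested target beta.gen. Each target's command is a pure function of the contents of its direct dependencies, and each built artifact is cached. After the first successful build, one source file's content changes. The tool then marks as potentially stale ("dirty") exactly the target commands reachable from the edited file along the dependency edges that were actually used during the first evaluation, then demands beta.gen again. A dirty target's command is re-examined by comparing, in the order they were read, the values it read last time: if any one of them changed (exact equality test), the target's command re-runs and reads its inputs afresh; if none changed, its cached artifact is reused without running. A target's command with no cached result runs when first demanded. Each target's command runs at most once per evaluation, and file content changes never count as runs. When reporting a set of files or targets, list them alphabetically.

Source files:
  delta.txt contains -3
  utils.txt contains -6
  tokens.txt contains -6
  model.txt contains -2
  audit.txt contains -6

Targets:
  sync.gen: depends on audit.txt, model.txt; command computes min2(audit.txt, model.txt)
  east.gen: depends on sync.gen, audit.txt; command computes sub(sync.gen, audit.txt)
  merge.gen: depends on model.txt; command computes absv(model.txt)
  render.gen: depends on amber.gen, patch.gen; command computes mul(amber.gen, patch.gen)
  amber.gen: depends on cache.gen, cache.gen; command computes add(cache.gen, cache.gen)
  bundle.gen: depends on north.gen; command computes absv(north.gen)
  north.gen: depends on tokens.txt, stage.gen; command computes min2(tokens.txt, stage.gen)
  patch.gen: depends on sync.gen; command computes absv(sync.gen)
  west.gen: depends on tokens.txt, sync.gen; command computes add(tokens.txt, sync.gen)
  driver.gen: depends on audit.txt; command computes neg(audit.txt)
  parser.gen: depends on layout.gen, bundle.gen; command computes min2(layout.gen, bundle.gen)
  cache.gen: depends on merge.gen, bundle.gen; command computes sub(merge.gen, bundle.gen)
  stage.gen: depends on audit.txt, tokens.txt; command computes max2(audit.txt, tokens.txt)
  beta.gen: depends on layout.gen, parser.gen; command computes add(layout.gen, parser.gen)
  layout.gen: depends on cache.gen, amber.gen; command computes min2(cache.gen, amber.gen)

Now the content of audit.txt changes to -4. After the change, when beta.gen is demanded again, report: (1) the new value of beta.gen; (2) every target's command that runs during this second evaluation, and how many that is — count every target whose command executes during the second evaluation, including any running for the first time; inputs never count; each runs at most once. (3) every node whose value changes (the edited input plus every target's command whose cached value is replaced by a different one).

New value of beta.gen: -16.
Target commands that run: north.gen, stage.gen — 2 in total.
Values that change: audit.txt, stage.gen.
Key observation: the change is absorbed at north.gen — it re-runs but produces the same value, and the output's value is unchanged.

First evaluation (everything demanded from the output):
  merge.gen = absv(-2) = 2
  stage.gen = max2(-6, -6) = -6
  north.gen = min2(-6, -6) = -6
  bundle.gen = absv(-6) = 6
  cache.gen = sub(2, 6) = -4
  amber.gen = add(-4, -4) = -8
  layout.gen = min2(-4, -8) = -8
  parser.gen = min2(-8, 6) = -8
  beta.gen = add(-8, -8) = -16

Propagation after the edit:
  stage.gen: runs — audit.txt -6->-4; result -4.
  north.gen: runs — stage.gen -6->-4; result -6 (same value as before).
  bundle.gen: checked — values it read are unchanged (north.gen unchanged); reused cached 6 without running.
  cache.gen: checked — values it read are unchanged (merge.gen unchanged, bundle.gen unchanged); reused cached -4 without running.
  amber.gen: checked — values it read are unchanged (cache.gen unchanged, cache.gen unchanged); reused cached -8 without running.
  layout.gen: checked — values it read are unchanged (cache.gen unchanged, amber.gen unchanged); reused cached -8 without running.
  parser.gen: checked — values it read are unchanged (layout.gen unchanged, bundle.gen unchanged); reused cached -8 without running.
  beta.gen: checked — values it read are unchanged (layout.gen unchanged, parser.gen unchanged); reused cached -16 without running.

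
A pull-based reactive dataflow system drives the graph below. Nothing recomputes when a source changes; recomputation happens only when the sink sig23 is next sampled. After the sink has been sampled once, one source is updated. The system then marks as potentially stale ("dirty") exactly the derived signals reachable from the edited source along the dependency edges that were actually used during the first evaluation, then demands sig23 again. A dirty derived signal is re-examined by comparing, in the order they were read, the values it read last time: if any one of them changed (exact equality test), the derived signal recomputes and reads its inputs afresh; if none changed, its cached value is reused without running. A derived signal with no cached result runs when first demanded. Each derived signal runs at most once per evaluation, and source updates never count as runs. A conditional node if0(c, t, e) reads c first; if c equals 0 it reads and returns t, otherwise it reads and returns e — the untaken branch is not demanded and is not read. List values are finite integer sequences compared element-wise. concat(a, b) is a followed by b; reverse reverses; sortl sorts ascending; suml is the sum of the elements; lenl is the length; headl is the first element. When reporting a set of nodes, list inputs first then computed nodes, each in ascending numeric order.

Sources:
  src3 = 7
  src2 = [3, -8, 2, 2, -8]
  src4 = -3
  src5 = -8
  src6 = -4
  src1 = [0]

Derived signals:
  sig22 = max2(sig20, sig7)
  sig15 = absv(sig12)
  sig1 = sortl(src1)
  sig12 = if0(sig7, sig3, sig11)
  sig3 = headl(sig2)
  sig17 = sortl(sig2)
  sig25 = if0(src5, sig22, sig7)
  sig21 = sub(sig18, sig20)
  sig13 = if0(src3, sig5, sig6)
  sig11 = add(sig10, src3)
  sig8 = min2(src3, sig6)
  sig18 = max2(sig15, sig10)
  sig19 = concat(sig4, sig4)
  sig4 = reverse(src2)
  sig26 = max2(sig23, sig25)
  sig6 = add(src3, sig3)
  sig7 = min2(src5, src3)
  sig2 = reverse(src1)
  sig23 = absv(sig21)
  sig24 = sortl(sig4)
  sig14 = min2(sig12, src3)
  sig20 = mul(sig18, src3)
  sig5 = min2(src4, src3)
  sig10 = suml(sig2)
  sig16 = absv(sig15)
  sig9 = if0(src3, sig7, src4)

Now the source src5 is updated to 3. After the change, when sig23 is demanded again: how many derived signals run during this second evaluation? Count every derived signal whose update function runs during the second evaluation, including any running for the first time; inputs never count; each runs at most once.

First evaluation (everything demanded from the output):
  sig2 = reverse([0]) = [0]
  sig7 = min2(-8, 7) = -8
  sig10 = suml([0]) = 0
  sig11 = add(0, 7) = 7
  sig12 = if0(sig7=-8 -> else branch sig11) = 7
  sig15 = absv(7) = 7
  sig18 = max2(7, 0) = 7
  sig20 = mul(7, 7) = 49
  sig21 = sub(7, 49) = -42
  sig23 = absv(-42) = 42

Propagation after the edit:
  sig7: runs — src5 -8->3; result 3.
  sig12: runs — sig7 -8->3; result 7 (same value as before).
  sig15: checked — values it read are unchanged (sig12 unchanged); reused cached 7 without running.
  sig18: checked — values it read are unchanged (sig15 unchanged, sig10 unchanged); reused cached 7 without running.
  sig20: checked — values it read are unchanged (sig18 unchanged, src3 unchanged); reused cached 49 without running.
  sig21: checked — values it read are unchanged (sig18 unchanged, sig20 unchanged); reused cached -42 without running.
  sig23: checked — values it read are unchanged (sig21 unchanged); reused cached 42 without running.

Key observation: the change is absorbed at sig12 — it re-runs but produces the same value, and the output's value is unchanged.

Derived signals that run: sig7, sig12 — 2 in total.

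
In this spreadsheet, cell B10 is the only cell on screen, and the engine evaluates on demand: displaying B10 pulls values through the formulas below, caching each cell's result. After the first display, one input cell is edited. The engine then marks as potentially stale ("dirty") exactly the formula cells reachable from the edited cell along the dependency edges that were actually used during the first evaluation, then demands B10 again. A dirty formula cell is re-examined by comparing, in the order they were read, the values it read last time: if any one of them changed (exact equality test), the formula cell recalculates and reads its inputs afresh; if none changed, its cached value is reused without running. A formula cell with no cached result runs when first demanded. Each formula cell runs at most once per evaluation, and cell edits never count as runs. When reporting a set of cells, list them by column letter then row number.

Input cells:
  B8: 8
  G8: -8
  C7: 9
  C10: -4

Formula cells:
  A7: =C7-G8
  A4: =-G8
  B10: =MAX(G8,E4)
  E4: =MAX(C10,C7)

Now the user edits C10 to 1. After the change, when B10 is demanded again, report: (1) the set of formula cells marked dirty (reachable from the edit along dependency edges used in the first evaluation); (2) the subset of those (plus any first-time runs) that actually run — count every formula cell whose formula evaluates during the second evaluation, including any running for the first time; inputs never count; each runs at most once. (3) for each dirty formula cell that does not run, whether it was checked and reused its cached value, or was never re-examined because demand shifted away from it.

Initial pass — values computed on the first demand:
  E4 = MAX(-4, 9) = 9
  B10 = MAX(-8, 9) = 9

Second demand — change propagation:
  E4: re-runs because C10 -4->1; new result 9 (unchanged).
  B10: re-examined; everything it read last time is the same (G8 unchanged, E4 unchanged) — cache 9 kept, no run.

The important point: E4 recomputes to an identical value, and the output ends up unchanged.

Dirty set: B10, E4.
Run set: E4 (1 run).
Re-examined without running (cache reused): B10.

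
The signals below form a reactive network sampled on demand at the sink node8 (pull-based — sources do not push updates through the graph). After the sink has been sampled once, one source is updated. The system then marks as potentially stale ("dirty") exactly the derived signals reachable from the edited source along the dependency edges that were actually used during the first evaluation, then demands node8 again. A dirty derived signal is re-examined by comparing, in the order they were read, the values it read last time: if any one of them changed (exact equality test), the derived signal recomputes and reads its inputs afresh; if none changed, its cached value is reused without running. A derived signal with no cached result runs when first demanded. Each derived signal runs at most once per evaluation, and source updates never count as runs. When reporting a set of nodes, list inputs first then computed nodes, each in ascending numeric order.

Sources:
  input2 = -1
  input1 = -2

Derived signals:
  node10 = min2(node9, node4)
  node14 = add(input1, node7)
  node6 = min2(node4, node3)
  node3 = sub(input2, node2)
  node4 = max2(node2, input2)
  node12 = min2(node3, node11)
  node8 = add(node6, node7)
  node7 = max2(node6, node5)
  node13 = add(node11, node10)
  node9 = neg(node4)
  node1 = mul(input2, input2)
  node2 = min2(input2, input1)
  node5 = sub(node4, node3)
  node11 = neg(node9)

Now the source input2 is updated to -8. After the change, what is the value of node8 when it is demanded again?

Initial pass — values computed on the first demand:
  node2 = min2(-1, -2) = -2
  node3 = sub(-1, -2) = 1
  node4 = max2(-2, -1) = -1
  node5 = sub(-1, 1) = -2
  node6 = min2(-1, 1) = -1
  node7 = max2(-1, -2) = -1
  node8 = add(-1, -1) = -2

Second demand — change propagation:
  node2: re-runs because input2 -1->-8; new result -8.
  node3: re-runs because input2 -1->-8; node2 -2->-8; new result 0.
  node4: re-runs because node2 -2->-8; input2 -1->-8; new result -8.
  node5: re-runs because node4 -1->-8; node3 1->0; new result -8.
  node6: re-runs because node4 -1->-8; node3 1->0; new result -8.
  node7: re-runs because node6 -1->-8; node5 -2->-8; new result -8.
  node8: re-runs because node6 -1->-8; node7 -1->-8; new result -16.

node8 now evaluates to -16.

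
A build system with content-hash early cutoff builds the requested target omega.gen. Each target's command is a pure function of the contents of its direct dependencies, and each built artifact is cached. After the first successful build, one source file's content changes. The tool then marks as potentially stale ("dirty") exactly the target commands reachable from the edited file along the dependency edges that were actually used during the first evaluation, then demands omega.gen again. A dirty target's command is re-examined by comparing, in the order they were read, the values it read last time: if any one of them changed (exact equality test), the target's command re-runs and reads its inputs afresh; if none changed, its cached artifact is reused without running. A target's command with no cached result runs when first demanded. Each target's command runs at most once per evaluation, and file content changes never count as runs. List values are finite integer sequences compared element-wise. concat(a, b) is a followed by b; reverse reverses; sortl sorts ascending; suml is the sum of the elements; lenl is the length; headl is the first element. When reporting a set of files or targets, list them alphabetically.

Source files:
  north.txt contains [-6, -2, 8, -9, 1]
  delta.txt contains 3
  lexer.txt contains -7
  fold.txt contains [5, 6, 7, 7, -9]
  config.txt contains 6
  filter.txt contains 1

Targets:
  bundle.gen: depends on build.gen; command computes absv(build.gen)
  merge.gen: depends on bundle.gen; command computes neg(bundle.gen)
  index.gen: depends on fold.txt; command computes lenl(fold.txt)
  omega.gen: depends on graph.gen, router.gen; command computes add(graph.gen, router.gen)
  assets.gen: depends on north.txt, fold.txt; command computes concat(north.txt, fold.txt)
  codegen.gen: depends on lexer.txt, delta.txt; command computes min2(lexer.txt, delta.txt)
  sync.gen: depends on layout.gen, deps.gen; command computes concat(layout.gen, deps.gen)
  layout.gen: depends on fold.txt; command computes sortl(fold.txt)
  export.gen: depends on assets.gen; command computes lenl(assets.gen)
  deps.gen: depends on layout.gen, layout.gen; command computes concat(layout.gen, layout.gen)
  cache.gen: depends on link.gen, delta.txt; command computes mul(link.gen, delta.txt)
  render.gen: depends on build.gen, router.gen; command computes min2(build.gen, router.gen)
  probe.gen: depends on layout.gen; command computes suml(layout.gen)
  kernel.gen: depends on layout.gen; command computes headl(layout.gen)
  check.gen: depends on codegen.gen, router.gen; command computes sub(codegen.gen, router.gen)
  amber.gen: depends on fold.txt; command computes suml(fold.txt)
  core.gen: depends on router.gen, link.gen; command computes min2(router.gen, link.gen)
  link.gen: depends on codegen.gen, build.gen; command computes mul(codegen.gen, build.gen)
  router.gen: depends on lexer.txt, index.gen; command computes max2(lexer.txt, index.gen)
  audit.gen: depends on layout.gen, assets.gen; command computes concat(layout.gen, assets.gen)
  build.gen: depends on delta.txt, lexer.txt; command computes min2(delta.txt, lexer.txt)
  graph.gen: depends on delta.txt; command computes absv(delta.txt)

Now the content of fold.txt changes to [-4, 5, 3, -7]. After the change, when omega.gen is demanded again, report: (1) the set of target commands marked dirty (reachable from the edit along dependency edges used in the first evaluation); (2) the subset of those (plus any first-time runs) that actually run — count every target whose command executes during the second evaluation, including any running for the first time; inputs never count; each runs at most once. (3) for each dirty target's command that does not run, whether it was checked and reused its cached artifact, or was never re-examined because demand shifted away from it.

First evaluation (everything demanded from the output):
  graph.gen = absv(3) = 3
  index.gen = lenl([5, 6, 7, 7, -9]) = 5
  router.gen = max2(-7, 5) = 5
  omega.gen = add(3, 5) = 8

Propagation after the edit:
  index.gen: runs — fold.txt [5, 6, 7, 7, -9]->[-4, 5, 3, -7]; result 4.
  router.gen: runs — index.gen 5->4; result 4.
  omega.gen: runs — router.gen 5->4; result 7.

Marked dirty: index.gen, omega.gen, router.gen.
Target commands that run: index.gen, omega.gen, router.gen — 3 in total.
Every dirty target's command ran.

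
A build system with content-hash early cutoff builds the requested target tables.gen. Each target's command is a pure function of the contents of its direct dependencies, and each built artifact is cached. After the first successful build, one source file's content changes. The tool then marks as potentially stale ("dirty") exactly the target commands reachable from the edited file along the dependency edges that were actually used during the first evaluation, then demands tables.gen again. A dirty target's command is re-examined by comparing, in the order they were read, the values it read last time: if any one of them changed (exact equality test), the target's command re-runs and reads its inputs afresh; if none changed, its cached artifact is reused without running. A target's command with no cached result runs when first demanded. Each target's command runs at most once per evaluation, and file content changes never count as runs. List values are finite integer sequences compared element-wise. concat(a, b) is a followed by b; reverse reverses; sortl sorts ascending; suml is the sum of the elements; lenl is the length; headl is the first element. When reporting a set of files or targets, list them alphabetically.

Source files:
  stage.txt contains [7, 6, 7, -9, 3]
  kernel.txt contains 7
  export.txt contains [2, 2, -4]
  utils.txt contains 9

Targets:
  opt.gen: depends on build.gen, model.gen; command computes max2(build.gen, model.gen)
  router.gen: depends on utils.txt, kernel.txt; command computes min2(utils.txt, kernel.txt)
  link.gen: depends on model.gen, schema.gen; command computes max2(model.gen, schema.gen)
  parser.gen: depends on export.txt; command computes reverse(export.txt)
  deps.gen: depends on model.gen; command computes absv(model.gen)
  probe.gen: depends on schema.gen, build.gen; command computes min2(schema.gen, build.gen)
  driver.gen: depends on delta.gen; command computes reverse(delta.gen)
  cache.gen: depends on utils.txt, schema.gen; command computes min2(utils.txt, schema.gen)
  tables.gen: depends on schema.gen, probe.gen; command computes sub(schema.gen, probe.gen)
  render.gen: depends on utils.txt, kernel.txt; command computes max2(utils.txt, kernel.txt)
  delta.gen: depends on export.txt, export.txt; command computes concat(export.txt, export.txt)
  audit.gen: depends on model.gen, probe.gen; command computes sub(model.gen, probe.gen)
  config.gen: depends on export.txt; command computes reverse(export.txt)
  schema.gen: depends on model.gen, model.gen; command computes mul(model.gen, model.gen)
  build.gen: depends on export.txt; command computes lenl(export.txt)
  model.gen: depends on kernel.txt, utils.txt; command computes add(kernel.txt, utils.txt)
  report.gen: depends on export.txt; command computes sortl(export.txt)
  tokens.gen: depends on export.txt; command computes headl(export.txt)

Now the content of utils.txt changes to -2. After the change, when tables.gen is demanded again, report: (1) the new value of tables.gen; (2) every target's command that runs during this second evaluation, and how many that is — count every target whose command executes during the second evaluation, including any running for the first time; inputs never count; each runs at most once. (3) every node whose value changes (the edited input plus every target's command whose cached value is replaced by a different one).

New value of tables.gen: 22.
Target commands that run: model.gen, probe.gen, schema.gen, tables.gen — 4 in total.
Values that change: model.gen, schema.gen, tables.gen, utils.txt.

First evaluation (everything demanded from the output):
  build.gen = lenl([2, 2, -4]) = 3
  model.gen = add(7, 9) = 16
  schema.gen = mul(16, 16) = 256
  probe.gen = min2(256, 3) = 3
  tables.gen = sub(256, 3) = 253

Propagation after the edit:
  model.gen: runs — utils.txt 9->-2; result 5.
  schema.gen: runs — model.gen 16->5; model.gen 16->5; result 25.
  probe.gen: runs — schema.gen 256->25; result 3 (same value as before).
  tables.gen: runs — schema.gen 256->25; result 22.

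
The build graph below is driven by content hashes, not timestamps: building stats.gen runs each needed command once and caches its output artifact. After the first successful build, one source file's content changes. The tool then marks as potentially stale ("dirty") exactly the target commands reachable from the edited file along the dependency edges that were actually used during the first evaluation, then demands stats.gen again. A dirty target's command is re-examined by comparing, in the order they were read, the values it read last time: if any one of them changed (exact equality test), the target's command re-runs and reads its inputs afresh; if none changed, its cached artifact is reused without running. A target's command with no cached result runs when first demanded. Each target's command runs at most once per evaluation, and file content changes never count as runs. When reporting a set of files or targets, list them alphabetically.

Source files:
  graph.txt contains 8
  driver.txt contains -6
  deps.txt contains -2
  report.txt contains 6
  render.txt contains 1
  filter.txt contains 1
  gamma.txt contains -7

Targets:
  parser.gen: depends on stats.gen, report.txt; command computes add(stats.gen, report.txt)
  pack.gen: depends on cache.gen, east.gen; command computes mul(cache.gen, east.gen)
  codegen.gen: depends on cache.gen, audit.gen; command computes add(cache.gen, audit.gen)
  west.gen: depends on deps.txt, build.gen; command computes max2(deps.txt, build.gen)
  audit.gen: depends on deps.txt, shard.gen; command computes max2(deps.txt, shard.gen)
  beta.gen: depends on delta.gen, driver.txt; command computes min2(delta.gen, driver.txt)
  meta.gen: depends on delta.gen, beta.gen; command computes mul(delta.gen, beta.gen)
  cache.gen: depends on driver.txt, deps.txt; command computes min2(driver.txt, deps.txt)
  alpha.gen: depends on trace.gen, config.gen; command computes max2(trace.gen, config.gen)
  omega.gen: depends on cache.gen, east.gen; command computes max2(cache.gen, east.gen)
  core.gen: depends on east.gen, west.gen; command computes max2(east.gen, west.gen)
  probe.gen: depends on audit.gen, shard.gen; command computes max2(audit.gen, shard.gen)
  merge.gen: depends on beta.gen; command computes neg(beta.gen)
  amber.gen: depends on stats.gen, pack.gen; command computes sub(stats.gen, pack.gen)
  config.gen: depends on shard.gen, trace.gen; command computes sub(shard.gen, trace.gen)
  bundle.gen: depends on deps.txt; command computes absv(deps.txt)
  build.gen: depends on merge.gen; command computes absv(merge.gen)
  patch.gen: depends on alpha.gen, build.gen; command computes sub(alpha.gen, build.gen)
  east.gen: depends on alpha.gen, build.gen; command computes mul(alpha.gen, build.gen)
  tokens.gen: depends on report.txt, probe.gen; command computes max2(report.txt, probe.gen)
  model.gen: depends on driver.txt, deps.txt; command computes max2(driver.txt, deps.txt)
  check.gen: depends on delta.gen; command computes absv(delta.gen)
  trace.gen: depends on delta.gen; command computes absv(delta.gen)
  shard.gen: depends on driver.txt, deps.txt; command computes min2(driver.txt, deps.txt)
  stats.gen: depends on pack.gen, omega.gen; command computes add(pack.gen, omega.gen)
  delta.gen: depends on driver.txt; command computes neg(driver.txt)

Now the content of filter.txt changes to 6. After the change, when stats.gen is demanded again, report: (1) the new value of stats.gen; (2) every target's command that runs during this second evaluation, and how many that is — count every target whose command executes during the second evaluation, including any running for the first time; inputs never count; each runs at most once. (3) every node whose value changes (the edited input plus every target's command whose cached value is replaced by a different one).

Initial pass — values computed on the first demand:
  cache.gen = min2(-6, -2) = -6
  delta.gen = neg(-6) = 6
  beta.gen = min2(6, -6) = -6
  merge.gen = neg(-6) = 6
  build.gen = absv(6) = 6
  shard.gen = min2(-6, -2) = -6
  trace.gen = absv(6) = 6
  config.gen = sub(-6, 6) = -12
  alpha.gen = max2(6, -12) = 6
  east.gen = mul(6, 6) = 36
  omega.gen = max2(-6, 36) = 36
  pack.gen = mul(-6, 36) = -216
  stats.gen = add(-216, 36) = -180

Second demand — change propagation:
  no demanded computation ever read filter.txt, so the edit dirties nothing and nothing runs.

The important point: nothing the output needs ever reads filter.txt, so the edit is invisible to it.

stats.gen now evaluates to -180.
Run set: none (0 run).
Changed values: filter.txt.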